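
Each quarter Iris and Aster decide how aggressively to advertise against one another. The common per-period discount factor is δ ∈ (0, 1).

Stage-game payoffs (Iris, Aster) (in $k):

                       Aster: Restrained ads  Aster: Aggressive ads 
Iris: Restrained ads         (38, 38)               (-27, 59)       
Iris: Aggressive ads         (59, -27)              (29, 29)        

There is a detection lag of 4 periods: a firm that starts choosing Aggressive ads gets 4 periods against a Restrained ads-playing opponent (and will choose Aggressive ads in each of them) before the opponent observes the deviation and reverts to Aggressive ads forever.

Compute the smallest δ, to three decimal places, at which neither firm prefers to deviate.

A deviator earns 59 for 4 periods, then 29 forever; cooperating earns 38 forever. Multiplying the IC by (1−δ):
38 ≥ 59(1−δ^4) + 29δ^4, so 30·δ^4 ≥ 21 and δ^4 ≥ 7/10.
δ ≥ (7/10)^(1/4) ≈ 0.915.

0.915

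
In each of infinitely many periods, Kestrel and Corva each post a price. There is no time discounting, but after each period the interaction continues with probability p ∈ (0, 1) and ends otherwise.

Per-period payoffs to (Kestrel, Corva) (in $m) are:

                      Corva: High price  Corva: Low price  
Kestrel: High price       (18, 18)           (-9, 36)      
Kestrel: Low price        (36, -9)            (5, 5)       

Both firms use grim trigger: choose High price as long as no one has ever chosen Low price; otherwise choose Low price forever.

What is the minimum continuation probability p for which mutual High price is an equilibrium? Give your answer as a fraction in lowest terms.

With no time discounting, the continuation probability p plays the role of the discount factor.
Grim-trigger IC: 18/(1−p) ≥ 36 + 5p/(1−p) ⇒ p ≥ (36−18)/(36−5) = 18/31.

18/31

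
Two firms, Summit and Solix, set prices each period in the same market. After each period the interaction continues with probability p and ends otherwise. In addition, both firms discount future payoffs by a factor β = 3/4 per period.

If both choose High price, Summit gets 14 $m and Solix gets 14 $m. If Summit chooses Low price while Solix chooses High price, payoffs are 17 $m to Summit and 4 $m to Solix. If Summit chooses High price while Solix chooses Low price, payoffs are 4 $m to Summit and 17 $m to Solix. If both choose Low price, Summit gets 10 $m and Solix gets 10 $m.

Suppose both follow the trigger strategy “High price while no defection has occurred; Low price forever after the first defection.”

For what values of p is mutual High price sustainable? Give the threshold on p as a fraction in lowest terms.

With continuation probability p and discount β, the effective per-period discount factor is βp.
Grim-trigger IC: βp ≥ (17−14)/(17−10) = 3/7.
So p ≥ (3/7)/(3/4) = 4/7.

4/7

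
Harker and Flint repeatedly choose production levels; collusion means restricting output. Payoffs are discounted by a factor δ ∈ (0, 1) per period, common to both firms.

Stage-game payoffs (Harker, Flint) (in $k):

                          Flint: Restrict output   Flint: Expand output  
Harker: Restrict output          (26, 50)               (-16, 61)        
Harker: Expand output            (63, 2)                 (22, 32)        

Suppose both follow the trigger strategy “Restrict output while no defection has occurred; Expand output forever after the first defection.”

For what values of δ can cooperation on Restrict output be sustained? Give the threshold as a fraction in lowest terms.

37/41

Harker: cooperation gives 26 each period; deviation gives 63 once then 22 forever.
  26/(1−δ) ≥ 63 + 22δ/(1−δ) ⇒ δ ≥ 37/41.
Flint: cooperation gives 50 each period; deviation gives 61 once then 32 forever.
  δ ≥ 11/29.
Both must hold, so the binding constraint is Harker's: δ ≥ 37/41.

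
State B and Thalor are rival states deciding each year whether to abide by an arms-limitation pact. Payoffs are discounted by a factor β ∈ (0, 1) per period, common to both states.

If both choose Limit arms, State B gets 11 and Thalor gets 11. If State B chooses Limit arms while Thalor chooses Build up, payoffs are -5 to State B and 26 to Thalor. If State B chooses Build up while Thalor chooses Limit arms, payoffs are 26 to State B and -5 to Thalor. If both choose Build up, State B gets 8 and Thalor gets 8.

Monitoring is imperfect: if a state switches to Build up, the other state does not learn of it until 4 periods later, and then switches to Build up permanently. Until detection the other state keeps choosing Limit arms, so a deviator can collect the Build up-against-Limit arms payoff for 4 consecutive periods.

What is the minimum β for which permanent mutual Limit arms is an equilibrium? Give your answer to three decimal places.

The best deviation is to choose Build up for all 4 undetected periods, earning 26 each, then 8 forever once detected.
Deviation value: 26(1−β^4)/(1−β) + 8β^4/(1−β); cooperation value: 11/(1−β).
IC: 11 ≥ 26(1−β^4) + 8β^4 = 26 − 18β^4.
So β^4 ≥ 15/18 = 5/6, giving β ≥ (5/6)^(1/4) ≈ 0.955.

0.955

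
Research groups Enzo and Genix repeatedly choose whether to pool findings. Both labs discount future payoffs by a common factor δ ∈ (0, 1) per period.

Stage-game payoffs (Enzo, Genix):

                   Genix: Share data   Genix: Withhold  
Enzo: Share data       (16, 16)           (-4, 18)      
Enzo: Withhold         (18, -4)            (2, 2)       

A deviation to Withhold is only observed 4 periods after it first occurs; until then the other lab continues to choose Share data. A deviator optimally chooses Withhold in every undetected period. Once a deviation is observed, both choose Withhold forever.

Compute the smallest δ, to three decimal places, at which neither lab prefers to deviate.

The best deviation is to choose Withhold for all 4 undetected periods, earning 18 each, then 2 forever once detected.
Deviation value: 18(1−δ^4)/(1−δ) + 2δ^4/(1−δ); cooperation value: 16/(1−δ).
IC: 16 ≥ 18(1−δ^4) + 2δ^4 = 18 − 16δ^4.
So δ^4 ≥ 2/16 = 1/8, giving δ ≥ (1/8)^(1/4) ≈ 0.595.

0.595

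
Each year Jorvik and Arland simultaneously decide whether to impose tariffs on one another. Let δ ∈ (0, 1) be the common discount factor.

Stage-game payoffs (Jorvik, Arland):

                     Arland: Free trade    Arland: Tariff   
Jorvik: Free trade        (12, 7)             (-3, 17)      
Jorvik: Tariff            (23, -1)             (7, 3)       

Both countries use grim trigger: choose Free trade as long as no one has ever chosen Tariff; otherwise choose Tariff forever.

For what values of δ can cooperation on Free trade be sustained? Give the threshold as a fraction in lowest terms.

Jorvik's threshold: (23−12)/(23−7) = 11/16.
Arland's threshold: (17−7)/(17−3) = 5/7.
11/16 < 5/7, so Arland binds and δ* = 5/7.

5/7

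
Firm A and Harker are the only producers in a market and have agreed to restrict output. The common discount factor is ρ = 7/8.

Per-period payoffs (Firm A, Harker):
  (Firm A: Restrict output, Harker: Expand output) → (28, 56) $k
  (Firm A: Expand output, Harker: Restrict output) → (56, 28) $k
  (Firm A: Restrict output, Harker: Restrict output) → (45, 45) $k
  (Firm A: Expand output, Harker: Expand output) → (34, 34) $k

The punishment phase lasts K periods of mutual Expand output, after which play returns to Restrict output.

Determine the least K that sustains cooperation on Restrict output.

Need Σ_{k=1}^{K} ρ^k ≥ (56−45)/(45−34) = 1.0000 at ρ = 7/8.
At K = 1 the sum is 0.8750 < 1.0000; at K = 2 it is 1.6406 ≥ 1.0000.
So the minimum punishment length is K = 2.

2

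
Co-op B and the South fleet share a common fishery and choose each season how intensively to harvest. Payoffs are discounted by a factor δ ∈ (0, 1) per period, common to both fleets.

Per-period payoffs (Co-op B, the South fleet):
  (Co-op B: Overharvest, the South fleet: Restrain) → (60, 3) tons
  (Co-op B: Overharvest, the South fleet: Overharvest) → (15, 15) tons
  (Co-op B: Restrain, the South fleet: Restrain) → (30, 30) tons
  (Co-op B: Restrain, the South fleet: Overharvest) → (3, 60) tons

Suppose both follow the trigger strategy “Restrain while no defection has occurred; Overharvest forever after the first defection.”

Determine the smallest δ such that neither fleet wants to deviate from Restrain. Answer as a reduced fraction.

2/3

Cooperation forever yields 30 each period: 30/(1−δ).
Deviating yields 60 once, then 15 forever: 60 + 15δ/(1−δ).
No profitable deviation requires 30/(1−δ) ≥ 60 + 15δ/(1−δ).
Multiplying by (1−δ): 30 ≥ 60(1−δ) + 15δ = 60 − 45δ.
So 45δ ≥ 30, i.e. δ ≥ 30/45 = 2/3.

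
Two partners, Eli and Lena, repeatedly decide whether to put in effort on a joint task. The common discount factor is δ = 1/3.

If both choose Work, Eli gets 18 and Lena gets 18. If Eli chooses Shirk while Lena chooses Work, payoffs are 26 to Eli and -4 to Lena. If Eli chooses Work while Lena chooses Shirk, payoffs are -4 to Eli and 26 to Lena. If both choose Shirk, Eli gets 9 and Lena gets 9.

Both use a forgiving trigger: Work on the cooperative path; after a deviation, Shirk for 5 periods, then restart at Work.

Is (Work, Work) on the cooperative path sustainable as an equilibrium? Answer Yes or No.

Comparing payoff streams over the 6 periods until play realigns: cooperate → 18(1+δ+…+δ^5); deviate → 26 + 9(δ+…+δ^5).
Cooperation is sustained iff (18−9)(δ+…+δ^5) ≥ 26−18.
δ+…+δ^5 = 1/3·(1−(1/3)^5)/(1−1/3) = 0.4979, and (26−18)/(18−9) = 0.8889.
0.4979 < 0.8889, so cooperation is not sustainable.

No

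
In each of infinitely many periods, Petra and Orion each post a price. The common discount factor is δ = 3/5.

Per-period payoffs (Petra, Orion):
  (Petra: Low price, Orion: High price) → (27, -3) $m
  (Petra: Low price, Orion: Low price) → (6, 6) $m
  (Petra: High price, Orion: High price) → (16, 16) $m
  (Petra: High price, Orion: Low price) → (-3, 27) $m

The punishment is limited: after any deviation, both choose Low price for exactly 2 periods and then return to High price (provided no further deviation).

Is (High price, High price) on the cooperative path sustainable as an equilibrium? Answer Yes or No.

IC: δ+…+δ^2 ≥ (27−16)/(16−6) = 11/10.
At δ = 3/5: partial sum = 0.9600 < 1.1000. Cooperation not sustainable.

No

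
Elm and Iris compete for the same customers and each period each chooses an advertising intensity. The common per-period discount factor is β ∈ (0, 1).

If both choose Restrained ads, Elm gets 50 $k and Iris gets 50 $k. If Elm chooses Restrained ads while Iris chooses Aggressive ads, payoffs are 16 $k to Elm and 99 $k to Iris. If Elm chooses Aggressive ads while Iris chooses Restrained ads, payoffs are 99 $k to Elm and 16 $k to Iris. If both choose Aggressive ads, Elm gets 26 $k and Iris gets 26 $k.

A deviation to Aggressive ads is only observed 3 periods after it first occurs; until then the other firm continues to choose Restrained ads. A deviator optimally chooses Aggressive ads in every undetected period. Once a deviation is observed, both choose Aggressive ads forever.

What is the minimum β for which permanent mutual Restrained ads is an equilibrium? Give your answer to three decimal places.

0.876

A deviator earns 99 for 3 periods, then 26 forever; cooperating earns 50 forever. Multiplying the IC by (1−β):
50 ≥ 99(1−β^3) + 26β^3, so 73·β^3 ≥ 49 and β^3 ≥ 49/73.
β ≥ (49/73)^(1/3) ≈ 0.876.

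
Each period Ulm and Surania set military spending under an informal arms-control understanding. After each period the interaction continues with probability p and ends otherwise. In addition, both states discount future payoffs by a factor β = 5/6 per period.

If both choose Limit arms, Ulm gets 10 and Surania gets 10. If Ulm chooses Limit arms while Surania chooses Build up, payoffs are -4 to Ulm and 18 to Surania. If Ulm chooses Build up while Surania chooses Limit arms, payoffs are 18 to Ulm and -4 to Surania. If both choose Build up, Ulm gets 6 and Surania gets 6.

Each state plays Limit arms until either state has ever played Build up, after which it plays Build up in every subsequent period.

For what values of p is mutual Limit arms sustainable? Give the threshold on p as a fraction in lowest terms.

With continuation probability p and discount β, the effective per-period discount factor is βp.
Grim-trigger IC: βp ≥ (18−10)/(18−6) = 2/3.
So p ≥ (2/3)/(5/6) = 4/5.

4/5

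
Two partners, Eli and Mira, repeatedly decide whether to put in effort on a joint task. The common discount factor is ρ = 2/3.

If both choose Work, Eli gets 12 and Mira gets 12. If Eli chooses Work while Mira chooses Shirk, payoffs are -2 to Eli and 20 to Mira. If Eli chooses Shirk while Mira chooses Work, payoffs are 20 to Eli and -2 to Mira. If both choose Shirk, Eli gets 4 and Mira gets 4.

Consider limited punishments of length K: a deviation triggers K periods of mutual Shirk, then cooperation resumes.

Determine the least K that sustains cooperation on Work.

2

Need Σ_{k=1}^{K} ρ^k ≥ (20−12)/(12−4) = 1.0000 at ρ = 2/3.
At K = 1 the sum is 0.6667 < 1.0000; at K = 2 it is 1.1111 ≥ 1.0000.
So the minimum punishment length is K = 2.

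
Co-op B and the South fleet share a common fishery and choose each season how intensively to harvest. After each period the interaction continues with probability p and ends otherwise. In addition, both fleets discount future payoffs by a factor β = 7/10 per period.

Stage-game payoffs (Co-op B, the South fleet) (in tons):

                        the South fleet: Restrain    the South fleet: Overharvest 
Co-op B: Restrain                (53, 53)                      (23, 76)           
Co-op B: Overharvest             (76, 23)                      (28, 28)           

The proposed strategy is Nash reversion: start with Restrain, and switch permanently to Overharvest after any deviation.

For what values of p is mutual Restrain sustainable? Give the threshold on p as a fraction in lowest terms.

115/168

With continuation probability p and discount β, the effective per-period discount factor is βp.
Grim-trigger IC: βp ≥ (76−53)/(76−28) = 23/48.
So p ≥ (23/48)/(7/10) = 115/168.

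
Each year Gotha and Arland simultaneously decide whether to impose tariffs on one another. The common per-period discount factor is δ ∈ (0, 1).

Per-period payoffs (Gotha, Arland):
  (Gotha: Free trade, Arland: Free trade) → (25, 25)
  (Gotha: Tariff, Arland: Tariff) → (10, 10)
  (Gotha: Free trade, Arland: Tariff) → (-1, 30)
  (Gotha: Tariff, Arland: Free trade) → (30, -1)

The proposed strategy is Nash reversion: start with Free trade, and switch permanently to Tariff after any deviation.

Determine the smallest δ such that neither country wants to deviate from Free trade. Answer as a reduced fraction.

1/4

Under grim trigger the critical discount factor is (T−C)/(T−P) with T = 30, C = 25, P = 10.
δ* = (30−25)/(30−10) = 5/20 = 1/4.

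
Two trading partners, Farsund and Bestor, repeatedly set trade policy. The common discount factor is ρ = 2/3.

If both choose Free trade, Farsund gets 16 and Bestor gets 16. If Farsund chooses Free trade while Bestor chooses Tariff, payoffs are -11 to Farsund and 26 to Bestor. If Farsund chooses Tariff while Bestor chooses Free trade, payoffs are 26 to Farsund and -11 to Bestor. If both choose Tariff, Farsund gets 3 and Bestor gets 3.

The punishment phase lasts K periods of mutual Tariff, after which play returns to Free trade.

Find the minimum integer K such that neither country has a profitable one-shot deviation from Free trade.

2

No profitable deviation requires (16−3)(ρ+…+ρ^K) ≥ 26−16, i.e. ρ+…+ρ^K ≥ 10/13 ≈ 0.7692.
With ρ = 2/3, the partial sums are K=1: 0.6667, K=2: 1.1111.
K = 2 is the first length at which the sum reaches 0.7692.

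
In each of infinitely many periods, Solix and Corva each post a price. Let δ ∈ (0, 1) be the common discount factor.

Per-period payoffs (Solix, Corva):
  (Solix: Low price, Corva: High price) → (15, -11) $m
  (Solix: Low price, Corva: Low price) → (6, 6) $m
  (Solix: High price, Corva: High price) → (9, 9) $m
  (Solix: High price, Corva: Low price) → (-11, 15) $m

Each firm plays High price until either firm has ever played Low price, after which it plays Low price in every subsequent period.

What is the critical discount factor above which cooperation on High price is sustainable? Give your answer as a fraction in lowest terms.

2/3

One-period gain from deviating is 15 − 9 = 6. The loss is 9 − 6 = 3 in every subsequent period, with present value 3·δ/(1−δ).
Deviation is unprofitable when 3·δ/(1−δ) ≥ 6, i.e. δ/(1−δ) ≥ 2.
Equivalently δ ≥ 6/(6+3) = 2/3.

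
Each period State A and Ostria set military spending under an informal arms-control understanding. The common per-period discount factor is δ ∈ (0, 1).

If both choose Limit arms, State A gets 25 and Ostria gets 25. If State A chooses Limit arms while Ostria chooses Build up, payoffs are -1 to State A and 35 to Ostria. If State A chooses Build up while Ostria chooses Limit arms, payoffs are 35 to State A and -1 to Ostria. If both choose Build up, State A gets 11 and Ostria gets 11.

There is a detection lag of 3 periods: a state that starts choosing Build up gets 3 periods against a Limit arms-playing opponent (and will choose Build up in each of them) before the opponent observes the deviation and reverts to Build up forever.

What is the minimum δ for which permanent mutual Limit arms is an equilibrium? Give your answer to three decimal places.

0.747

The best deviation is to choose Build up for all 3 undetected periods, earning 35 each, then 11 forever once detected.
Deviation value: 35(1−δ^3)/(1−δ) + 11δ^3/(1−δ); cooperation value: 25/(1−δ).
IC: 25 ≥ 35(1−δ^3) + 11δ^3 = 35 − 24δ^3.
So δ^3 ≥ 10/24 = 5/12, giving δ ≥ (5/12)^(1/3) ≈ 0.747.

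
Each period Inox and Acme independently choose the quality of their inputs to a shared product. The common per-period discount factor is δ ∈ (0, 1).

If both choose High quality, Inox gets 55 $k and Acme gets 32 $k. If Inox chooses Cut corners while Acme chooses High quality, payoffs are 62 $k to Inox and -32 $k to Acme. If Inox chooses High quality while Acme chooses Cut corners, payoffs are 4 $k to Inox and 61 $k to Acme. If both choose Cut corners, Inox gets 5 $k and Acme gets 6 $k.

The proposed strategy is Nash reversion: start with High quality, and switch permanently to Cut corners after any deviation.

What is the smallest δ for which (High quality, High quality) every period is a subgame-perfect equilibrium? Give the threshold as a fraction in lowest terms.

Inox: cooperation gives 55 each period; deviation gives 62 once then 5 forever.
  55/(1−δ) ≥ 62 + 5δ/(1−δ) ⇒ δ ≥ 7/57.
Acme: cooperation gives 32 each period; deviation gives 61 once then 6 forever.
  δ ≥ 29/55.
Both must hold, so the binding constraint is Acme's: δ ≥ 29/55.

29/55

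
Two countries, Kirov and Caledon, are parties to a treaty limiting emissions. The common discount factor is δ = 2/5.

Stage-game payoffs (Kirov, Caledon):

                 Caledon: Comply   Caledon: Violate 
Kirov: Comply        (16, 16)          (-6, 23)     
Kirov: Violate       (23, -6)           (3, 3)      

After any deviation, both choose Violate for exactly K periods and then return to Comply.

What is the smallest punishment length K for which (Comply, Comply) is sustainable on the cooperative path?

2

No profitable deviation requires (16−3)(δ+…+δ^K) ≥ 23−16, i.e. δ+…+δ^K ≥ 7/13 ≈ 0.5385.
With δ = 2/5, the partial sums are K=1: 0.4000, K=2: 0.5600.
K = 2 is the first length at which the sum reaches 0.5385.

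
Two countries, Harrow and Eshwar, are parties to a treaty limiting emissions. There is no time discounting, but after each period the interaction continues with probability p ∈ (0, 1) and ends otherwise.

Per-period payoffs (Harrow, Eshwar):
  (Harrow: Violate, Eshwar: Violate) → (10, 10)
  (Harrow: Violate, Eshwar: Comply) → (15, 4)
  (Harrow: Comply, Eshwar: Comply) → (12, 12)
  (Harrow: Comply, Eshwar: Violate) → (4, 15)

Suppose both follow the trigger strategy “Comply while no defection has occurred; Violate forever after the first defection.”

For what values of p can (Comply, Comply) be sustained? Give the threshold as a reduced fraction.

With no time discounting, the continuation probability p plays the role of the discount factor.
Grim-trigger IC: 12/(1−p) ≥ 15 + 10p/(1−p) ⇒ p ≥ (15−12)/(15−10) = 3/5.

3/5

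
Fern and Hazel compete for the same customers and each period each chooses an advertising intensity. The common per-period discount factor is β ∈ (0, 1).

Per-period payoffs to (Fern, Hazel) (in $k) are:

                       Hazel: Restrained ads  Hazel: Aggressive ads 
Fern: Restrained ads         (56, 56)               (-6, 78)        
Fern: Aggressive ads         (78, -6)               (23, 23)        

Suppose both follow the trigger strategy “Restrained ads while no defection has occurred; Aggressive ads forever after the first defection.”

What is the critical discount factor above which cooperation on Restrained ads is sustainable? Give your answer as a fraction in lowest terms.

Under grim trigger the critical discount factor is (T−C)/(T−P) with T = 78, C = 56, P = 23.
β* = (78−56)/(78−23) = 22/55 = 2/5.

2/5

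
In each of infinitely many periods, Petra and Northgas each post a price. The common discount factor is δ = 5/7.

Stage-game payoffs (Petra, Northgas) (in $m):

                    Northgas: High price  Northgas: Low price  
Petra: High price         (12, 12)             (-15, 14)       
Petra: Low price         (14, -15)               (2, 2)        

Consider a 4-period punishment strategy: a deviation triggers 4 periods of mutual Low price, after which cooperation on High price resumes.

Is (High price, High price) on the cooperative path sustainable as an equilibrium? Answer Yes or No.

A one-shot deviation gives 14 now, then 2 for 4 periods, then back to 12.
Gain from deviating: (14−12) today; loss: (12−2) in each of the next 4 periods.
No-deviation condition: (12−2)(δ+…+δ^4) ≥ 14−12, i.e. δ+…+δ^4 ≥ 1/5.
At δ = 5/7: δ+…+δ^4 = 1.8492 ≥ 0.2000.
So cooperation is sustainable.

Yes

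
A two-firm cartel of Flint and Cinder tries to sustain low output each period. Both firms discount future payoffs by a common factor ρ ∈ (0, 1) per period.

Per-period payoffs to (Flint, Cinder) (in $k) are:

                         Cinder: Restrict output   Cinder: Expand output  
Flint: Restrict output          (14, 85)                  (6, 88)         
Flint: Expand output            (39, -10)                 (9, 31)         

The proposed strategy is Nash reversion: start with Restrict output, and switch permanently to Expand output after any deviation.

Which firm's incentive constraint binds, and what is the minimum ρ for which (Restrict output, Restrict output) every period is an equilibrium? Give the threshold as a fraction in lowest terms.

Flint; ρ ≥ 5/6

For Flint: deviation gain 39−14 = 25, per-period punishment loss 14−9 = 5. IC gives ρ ≥ 25/30 = 5/6.
For Cinder: gain 3, loss 54 per period, so ρ ≥ 3/57 = 1/19.
The tighter constraint is Flint's, so cooperation needs ρ ≥ 5/6.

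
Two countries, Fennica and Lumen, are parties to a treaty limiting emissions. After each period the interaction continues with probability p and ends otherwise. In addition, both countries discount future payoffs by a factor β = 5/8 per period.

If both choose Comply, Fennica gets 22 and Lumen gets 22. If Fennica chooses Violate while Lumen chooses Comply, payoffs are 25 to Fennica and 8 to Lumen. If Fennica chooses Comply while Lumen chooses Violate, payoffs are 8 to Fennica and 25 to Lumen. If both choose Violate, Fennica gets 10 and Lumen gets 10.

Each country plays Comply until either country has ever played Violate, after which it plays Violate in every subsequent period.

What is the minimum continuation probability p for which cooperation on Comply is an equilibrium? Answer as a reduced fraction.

With continuation probability p and discount β, the effective per-period discount factor is βp.
Grim-trigger IC: βp ≥ (25−22)/(25−10) = 1/5.
So p ≥ (1/5)/(5/8) = 8/25.

8/25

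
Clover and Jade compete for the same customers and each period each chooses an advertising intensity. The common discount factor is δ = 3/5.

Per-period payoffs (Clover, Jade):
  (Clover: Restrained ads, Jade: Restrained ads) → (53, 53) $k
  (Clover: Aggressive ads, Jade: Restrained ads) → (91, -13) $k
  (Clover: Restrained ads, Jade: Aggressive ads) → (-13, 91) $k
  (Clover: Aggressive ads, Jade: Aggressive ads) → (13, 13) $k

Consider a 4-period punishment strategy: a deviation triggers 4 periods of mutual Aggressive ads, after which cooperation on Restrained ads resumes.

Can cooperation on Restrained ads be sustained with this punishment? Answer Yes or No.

IC: δ+…+δ^4 ≥ (91−53)/(53−13) = 19/20.
At δ = 3/5: partial sum = 1.3056 ≥ 0.9500. Cooperation sustainable.

Yes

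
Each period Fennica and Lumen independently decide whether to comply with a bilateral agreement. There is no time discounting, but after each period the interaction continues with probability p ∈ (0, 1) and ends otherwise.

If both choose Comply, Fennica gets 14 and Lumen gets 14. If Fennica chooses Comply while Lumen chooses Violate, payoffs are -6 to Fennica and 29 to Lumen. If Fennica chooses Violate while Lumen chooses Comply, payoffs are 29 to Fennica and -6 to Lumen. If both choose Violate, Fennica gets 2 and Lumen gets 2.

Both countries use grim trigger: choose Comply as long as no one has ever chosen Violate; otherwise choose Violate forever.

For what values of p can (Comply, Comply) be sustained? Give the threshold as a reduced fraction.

5/9

With no time discounting, the continuation probability p plays the role of the discount factor.
Grim-trigger IC: 14/(1−p) ≥ 29 + 2p/(1−p) ⇒ p ≥ (29−14)/(29−2) = 5/9.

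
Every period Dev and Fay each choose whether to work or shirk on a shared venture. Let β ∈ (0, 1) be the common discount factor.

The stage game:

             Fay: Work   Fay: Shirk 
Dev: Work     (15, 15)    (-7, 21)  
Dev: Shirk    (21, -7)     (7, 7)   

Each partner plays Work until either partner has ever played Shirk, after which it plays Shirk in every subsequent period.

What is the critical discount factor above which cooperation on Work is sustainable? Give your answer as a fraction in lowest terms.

3/7

Cooperation forever yields 15 each period: 15/(1−β).
Deviating yields 21 once, then 7 forever: 21 + 7β/(1−β).
No profitable deviation requires 15/(1−β) ≥ 21 + 7β/(1−β).
Multiplying by (1−β): 15 ≥ 21(1−β) + 7β = 21 − 14β.
So 14β ≥ 6, i.e. β ≥ 6/14 = 3/7.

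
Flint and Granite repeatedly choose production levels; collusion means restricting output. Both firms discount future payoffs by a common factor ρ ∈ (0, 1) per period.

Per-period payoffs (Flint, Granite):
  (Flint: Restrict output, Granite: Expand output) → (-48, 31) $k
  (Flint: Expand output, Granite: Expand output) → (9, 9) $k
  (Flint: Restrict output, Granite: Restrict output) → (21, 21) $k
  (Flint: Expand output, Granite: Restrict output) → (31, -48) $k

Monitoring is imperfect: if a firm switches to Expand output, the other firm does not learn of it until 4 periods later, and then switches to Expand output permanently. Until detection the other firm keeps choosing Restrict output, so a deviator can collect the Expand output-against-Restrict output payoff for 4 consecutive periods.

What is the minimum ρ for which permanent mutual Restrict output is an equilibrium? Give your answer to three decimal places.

Deviating for the 4 undetected periods gains 31−21 = 10 per period over cooperation, then loses 21−9 = 12 per period forever once punishment starts.
Gain: 10(1 + ρ + … + ρ^3); loss: 12·ρ^4/(1−ρ).
No profitable deviation ⇔ 10(1−ρ^4) ≤ 12·ρ^4, i.e. ρ^4 ≥ 10/(10+12) = 5/11.
Hence ρ ≥ (5/11)^(1/4) ≈ 0.821.

0.821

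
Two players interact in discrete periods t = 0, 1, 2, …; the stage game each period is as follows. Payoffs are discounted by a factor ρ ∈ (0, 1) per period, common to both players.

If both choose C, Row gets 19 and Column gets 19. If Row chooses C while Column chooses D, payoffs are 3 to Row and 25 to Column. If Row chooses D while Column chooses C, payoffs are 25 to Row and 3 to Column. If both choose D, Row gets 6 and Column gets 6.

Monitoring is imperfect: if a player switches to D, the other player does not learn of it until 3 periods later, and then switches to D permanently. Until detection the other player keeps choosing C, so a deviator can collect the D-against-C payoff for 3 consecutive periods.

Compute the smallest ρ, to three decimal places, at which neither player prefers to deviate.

A deviator earns 25 for 3 periods, then 6 forever; cooperating earns 19 forever. Multiplying the IC by (1−ρ):
19 ≥ 25(1−ρ^3) + 6ρ^3, so 19·ρ^3 ≥ 6 and ρ^3 ≥ 6/19.
ρ ≥ (6/19)^(1/3) ≈ 0.681.

0.681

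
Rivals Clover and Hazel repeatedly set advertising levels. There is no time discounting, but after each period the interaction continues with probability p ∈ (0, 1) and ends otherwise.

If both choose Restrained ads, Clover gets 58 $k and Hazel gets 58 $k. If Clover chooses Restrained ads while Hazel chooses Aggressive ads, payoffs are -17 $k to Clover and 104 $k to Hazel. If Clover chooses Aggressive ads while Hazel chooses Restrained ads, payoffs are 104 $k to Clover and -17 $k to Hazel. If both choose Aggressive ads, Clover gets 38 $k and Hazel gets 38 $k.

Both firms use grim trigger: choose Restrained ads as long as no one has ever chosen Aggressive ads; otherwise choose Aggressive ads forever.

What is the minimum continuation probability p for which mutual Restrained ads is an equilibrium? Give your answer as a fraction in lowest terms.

With no time discounting, the continuation probability p plays the role of the discount factor.
Grim-trigger IC: 58/(1−p) ≥ 104 + 38p/(1−p) ⇒ p ≥ (104−58)/(104−38) = 23/33.

23/33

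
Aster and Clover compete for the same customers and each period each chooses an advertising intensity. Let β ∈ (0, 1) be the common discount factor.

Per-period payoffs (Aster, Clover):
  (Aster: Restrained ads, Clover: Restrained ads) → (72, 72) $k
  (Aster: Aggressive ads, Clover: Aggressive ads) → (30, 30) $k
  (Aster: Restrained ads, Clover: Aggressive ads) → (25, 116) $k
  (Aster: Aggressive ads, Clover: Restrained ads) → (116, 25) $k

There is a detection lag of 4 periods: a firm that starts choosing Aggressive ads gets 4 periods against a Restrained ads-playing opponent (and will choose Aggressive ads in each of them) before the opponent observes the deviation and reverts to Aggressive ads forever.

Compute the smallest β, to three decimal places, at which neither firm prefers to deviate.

0.846

Deviating for the 4 undetected periods gains 116−72 = 44 per period over cooperation, then loses 72−30 = 42 per period forever once punishment starts.
Gain: 44(1 + β + … + β^3); loss: 42·β^4/(1−β).
No profitable deviation ⇔ 44(1−β^4) ≤ 42·β^4, i.e. β^4 ≥ 44/(44+42) = 22/43.
Hence β ≥ (22/43)^(1/4) ≈ 0.846.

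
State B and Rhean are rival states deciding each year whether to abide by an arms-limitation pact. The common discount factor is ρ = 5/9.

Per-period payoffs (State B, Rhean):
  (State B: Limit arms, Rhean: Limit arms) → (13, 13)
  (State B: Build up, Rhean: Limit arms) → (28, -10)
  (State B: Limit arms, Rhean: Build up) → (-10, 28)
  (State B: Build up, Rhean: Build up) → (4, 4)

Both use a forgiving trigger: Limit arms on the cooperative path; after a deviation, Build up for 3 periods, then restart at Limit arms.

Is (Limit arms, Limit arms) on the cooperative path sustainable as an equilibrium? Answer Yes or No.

Comparing payoff streams over the 4 periods until play realigns: cooperate → 13(1+ρ+…+ρ^3); deviate → 28 + 4(ρ+…+ρ^3).
Cooperation is sustained iff (13−4)(ρ+…+ρ^3) ≥ 28−13.
ρ+…+ρ^3 = 5/9·(1−(5/9)^3)/(1−5/9) = 1.0357, and (28−13)/(13−4) = 1.6667.
1.0357 < 1.6667, so cooperation is not sustainable.

No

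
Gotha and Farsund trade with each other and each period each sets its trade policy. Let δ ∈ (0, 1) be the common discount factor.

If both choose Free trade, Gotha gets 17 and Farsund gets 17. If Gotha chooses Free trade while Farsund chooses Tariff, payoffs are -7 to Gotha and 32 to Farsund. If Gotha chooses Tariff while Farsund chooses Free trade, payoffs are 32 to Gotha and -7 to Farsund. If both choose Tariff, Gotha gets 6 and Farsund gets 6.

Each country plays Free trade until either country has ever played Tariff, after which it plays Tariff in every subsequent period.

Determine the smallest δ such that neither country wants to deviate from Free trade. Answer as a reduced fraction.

Under grim trigger the critical discount factor is (T−C)/(T−P) with T = 32, C = 17, P = 6.
δ* = (32−17)/(32−6) = 15/26.

15/26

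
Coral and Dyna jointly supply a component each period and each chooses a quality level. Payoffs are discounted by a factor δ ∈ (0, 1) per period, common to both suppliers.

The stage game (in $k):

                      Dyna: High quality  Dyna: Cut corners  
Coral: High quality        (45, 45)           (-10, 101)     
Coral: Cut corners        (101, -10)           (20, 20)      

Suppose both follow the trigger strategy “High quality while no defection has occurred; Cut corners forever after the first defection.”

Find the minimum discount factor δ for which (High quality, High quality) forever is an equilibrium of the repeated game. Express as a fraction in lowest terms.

56/81

45/(1−δ) ≥ 101 + 20δ/(1−δ)
45 ≥ 101 − 81δ
δ ≥ 56/81.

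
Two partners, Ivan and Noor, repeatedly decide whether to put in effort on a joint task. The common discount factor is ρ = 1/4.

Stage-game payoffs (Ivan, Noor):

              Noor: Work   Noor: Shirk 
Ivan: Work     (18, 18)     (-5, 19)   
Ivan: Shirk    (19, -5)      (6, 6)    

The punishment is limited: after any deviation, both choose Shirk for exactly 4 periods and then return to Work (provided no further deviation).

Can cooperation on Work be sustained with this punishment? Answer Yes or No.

A one-shot deviation gives 19 now, then 6 for 4 periods, then back to 18.
Gain from deviating: (19−18) today; loss: (18−6) in each of the next 4 periods.
No-deviation condition: (18−6)(ρ+…+ρ^4) ≥ 19−18, i.e. ρ+…+ρ^4 ≥ 1/12.
At ρ = 1/4: ρ+…+ρ^4 = 0.3320 ≥ 0.0833.
So cooperation is sustainable.

Yes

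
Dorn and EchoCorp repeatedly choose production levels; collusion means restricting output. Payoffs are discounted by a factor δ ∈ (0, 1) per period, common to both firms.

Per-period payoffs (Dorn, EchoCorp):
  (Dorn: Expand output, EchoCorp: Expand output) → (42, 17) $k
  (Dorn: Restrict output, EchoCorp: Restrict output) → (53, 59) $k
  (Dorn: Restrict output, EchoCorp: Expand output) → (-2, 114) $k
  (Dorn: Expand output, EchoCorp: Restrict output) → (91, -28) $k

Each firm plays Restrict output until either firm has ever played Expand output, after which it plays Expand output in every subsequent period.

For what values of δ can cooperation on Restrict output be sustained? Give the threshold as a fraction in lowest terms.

38/49

Dorn's threshold: (91−53)/(91−42) = 38/49.
EchoCorp's threshold: (114−59)/(114−17) = 55/97.
38/49 > 55/97, so Dorn binds and δ* = 38/49.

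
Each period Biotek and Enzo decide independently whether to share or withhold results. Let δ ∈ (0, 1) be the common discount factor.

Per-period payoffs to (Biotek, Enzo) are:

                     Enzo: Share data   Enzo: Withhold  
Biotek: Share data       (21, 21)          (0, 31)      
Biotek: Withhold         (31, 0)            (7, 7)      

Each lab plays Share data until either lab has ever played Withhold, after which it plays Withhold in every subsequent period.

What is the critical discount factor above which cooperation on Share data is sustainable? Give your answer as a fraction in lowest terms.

5/12

Under grim trigger the critical discount factor is (T−C)/(T−P) with T = 31, C = 21, P = 7.
δ* = (31−21)/(31−7) = 10/24 = 5/12.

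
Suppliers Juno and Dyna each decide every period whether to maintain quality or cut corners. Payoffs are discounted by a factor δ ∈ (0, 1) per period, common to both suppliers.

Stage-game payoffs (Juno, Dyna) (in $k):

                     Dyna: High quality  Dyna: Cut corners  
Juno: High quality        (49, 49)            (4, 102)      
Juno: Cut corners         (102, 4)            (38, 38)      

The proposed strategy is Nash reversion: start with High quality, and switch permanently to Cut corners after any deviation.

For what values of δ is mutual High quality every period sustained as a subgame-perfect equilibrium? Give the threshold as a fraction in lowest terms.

One-period gain from deviating is 102 − 49 = 53. The loss is 49 − 38 = 11 in every subsequent period, with present value 11·δ/(1−δ).
Deviation is unprofitable when 11·δ/(1−δ) ≥ 53, i.e. δ/(1−δ) ≥ 53/11.
Equivalently δ ≥ 53/(53+11) = 53/64.

53/64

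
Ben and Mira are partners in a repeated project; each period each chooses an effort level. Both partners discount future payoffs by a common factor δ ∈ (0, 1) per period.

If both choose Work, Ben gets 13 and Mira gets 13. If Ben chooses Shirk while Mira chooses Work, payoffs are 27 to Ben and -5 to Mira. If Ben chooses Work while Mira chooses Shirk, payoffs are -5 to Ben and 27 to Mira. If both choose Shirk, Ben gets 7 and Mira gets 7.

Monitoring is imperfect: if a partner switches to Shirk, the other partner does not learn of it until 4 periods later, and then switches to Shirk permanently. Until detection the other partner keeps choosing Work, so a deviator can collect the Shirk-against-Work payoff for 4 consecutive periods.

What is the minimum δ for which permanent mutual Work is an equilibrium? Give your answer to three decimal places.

0.915

A deviator earns 27 for 4 periods, then 7 forever; cooperating earns 13 forever. Multiplying the IC by (1−δ):
13 ≥ 27(1−δ^4) + 7δ^4, so 20·δ^4 ≥ 14 and δ^4 ≥ 7/10.
δ ≥ (7/10)^(1/4) ≈ 0.915.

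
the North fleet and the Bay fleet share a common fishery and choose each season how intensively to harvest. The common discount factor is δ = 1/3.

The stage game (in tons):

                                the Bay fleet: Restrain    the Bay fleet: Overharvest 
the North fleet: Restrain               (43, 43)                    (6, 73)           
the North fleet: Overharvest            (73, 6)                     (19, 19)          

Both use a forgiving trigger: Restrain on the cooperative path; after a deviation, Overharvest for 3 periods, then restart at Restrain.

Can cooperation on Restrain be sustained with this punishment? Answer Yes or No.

A one-shot deviation gives 73 now, then 19 for 3 periods, then back to 43.
Gain from deviating: (73−43) today; loss: (43−19) in each of the next 3 periods.
No-deviation condition: (43−19)(δ+…+δ^3) ≥ 73−43, i.e. δ+…+δ^3 ≥ 5/4.
At δ = 1/3: δ+…+δ^3 = 0.4815 < 1.2500.
So cooperation is not sustainable.

No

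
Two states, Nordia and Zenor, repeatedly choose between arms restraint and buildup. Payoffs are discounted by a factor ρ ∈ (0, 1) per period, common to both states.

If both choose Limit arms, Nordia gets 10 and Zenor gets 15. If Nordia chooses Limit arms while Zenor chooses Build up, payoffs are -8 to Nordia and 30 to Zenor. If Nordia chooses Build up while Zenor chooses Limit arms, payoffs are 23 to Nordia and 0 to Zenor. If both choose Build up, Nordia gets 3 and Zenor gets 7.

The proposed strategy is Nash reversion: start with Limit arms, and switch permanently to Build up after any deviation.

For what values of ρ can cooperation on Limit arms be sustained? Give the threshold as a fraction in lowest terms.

Nordia's threshold: (23−10)/(23−3) = 13/20.
Zenor's threshold: (30−15)/(30−7) = 15/23.
13/20 < 15/23, so Zenor binds and ρ* = 15/23.

15/23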